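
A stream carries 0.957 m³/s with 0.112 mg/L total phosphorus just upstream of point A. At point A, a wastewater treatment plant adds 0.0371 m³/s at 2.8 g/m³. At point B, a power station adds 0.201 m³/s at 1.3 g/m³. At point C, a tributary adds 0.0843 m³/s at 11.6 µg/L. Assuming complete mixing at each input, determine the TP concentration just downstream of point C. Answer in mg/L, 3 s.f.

0.370 mg/L

After input A: C = (0.957·0.112 + 0.0371·2.8) / 0.9941 = 0.2123 mg/L.
After input B: C = (0.9941·0.2123 + 0.201·1.3) / 1.195 = 0.3953 mg/L.
11.6 µg/L = 0.0116 mg/L.
After input C: C = (1.195·0.3953 + 0.0843·0.0116) / 1.279 = 0.37 mg/L.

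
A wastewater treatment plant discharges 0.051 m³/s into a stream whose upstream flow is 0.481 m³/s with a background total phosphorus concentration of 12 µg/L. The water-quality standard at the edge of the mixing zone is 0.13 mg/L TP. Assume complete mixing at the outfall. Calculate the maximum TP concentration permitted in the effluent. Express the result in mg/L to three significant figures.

12 µg/L = 0.012 mg/L.
Mass balance: 0.13·0.532 = 0.051·Cₑ + 0.481·0.012.
Cₑ = (0.06916 − 0.005772) / 0.051 = 1.243 mg/L.

1.24 mg/L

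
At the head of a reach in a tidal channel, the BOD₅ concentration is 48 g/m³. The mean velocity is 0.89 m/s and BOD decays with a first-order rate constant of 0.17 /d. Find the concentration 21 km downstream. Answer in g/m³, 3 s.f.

Travel time t = 21 km / 0.89 m/s = 2.1e+04/0.89 = 2.36e+04 s = 0.2731 d.
First-order decay: C = 48·exp(−0.17·0.2731) = 48·0.9546 = 45.82 g/m³.

45.8 g/m³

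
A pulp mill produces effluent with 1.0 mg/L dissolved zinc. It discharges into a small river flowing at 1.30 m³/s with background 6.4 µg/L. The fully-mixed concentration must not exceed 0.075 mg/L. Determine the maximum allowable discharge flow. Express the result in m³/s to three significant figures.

0.0964 m³/s

6.4 µg/L = 0.0064 mg/L.
Mass balance at complete mixing: C_std·(Q_w + Q_r) = Q_w·C_e + Q_r·C_b.
Rearranging, Q_w = Q_r·(C_std − C_b)/(C_e − C_std) = 1.30·(0.075 − 0.0064) / (1 − 0.075) = 0.09641 m³/s.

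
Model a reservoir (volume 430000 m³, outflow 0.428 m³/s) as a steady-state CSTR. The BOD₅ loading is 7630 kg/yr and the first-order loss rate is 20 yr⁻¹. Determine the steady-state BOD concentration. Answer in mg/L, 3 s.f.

Outflow Q = 0.428 m³/s × 3.156e+07 s/yr = 1.351e+07 m³/yr.
Steady-state CSTR mass balance: W = Q·C + k·V·C, so C = W/(Q + kV).
Q + kV = 1.351e+07 + 20·430000 = 2.211e+07 m³/yr.
C = 7630/2.211e+07 = 0.0003451 kg/m³ = 0.3451 mg/L.

0.345 mg/L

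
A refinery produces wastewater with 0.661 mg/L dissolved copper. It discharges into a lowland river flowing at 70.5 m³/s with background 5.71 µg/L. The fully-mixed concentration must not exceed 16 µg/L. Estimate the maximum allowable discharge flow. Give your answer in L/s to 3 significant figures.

1120 L/s

5.71 µg/L = 0.00571 mg/L.
16 µg/L = 0.016 mg/L.
Mass balance at complete mixing: C_std·(Q_w + Q_r) = Q_w·C_e + Q_r·C_b.
Rearranging, Q_w = Q_r·(C_std − C_b)/(C_e − C_std) = 70.5·(0.016 − 0.00571) / (0.661 − 0.016) = 1.125 m³/s.
= 1125 L/s.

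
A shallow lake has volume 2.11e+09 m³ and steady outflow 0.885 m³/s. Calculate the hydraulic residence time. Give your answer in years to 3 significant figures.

Q = 0.885 m³/s × 3.156e+07 s/yr = 2.793e+07 m³/yr.
Hydraulic residence time τ = V/Q = 2.11e+09/2.793e+07 = 75.55 yr.

75.6 yr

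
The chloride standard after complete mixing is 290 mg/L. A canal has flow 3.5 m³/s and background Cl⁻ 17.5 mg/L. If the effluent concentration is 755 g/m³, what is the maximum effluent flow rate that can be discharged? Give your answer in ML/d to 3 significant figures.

177 ML/d

Mass balance at complete mixing: C_std·(Q_w + Q_r) = Q_w·C_e + Q_r·C_b.
Rearranging, Q_w = Q_r·(C_std − C_b)/(C_e − C_std) = 3.5·(290 − 17.5) / (755 − 290) = 2.051 m³/s.
= 177.2 ML/d.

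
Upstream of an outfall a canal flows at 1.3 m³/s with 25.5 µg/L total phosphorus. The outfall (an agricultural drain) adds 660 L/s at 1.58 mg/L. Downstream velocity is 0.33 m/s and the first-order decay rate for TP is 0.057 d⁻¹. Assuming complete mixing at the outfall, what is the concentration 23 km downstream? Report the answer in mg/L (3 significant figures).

0.524 mg/L

660 L/s = 0.66 m³/s.
25.5 µg/L = 0.0255 mg/L.
After complete mixing, C₀ = (0.66·1.58 + 1.3·0.0255) / 1.96 = 0.549 mg/L.
Travel time t = 2.3e+04 m / 0.33 m/s = 6.97e+04 s = 0.8067 d.
C = 0.549·exp(−0.057·0.8067) = 0.549·0.9551 = 0.5243 mg/L.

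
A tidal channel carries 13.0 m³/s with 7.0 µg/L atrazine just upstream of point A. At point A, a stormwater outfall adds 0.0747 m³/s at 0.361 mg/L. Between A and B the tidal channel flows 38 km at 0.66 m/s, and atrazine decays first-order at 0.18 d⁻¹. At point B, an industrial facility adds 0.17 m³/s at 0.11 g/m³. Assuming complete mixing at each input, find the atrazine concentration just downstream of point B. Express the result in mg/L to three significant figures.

0.00931 mg/L

7.0 µg/L = 0.007 mg/L.
After input A: C = (13·0.007 + 0.0747·0.361) / 13.07 = 0.009023 mg/L.
Over the 38 km reach to input B (t = 5.758e+04 s = 0.6664 d), decay gives C = 0.009023·exp(−0.18·0.6664) = 0.008003 mg/L.
After input B: C = (13.07·0.008003 + 0.17·0.11) / 13.24 = 0.009312 mg/L.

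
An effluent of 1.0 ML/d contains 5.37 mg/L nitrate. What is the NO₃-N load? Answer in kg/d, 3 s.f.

5.37 kg/d

1.0 ML/d = 0.01157 m³/s.
Mass flux = Q·C = 0.01157 m³/s × 5.37 g/m³ = 0.06215 g/s.
= 0.06215 g/s × 86.4 = 5.37 kg/d.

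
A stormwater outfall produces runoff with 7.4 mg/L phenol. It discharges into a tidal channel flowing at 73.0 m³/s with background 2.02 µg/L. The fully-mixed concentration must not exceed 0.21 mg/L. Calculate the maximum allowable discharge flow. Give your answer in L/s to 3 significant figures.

2110 L/s

2.02 µg/L = 0.00202 mg/L.
Mass balance at complete mixing: C_std·(Q_w + Q_r) = Q_w·C_e + Q_r·C_b.
Rearranging, Q_w = Q_r·(C_std − C_b)/(C_e − C_std) = 73.0·(0.21 − 0.00202) / (7.4 − 0.21) = 2.112 m³/s.
= 2112 L/s.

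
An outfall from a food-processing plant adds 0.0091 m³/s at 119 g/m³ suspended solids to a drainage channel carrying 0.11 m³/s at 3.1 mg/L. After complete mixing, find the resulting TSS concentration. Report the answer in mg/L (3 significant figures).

By mass balance at complete mixing, C = (0.0091·119 + 0.11·3.1) / (0.0091 + 0.11) = 1.424/0.1191 = 11.96 mg/L.

12.0 mg/L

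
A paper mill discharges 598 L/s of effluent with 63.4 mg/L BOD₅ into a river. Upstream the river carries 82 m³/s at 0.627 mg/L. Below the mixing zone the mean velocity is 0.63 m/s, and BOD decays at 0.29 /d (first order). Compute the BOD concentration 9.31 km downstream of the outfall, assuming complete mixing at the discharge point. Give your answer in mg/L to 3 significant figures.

1.03 mg/L

598 L/s = 0.598 m³/s.
After complete mixing, C₀ = (0.598·63.4 + 82·0.627) / 82.6 = 1.081 mg/L.
Travel time t = 9310 m / 0.63 m/s = 1.478e+04 s = 0.171 d.
C = 1.081·exp(−0.29·0.171) = 1.081·0.9516 = 1.029 mg/L.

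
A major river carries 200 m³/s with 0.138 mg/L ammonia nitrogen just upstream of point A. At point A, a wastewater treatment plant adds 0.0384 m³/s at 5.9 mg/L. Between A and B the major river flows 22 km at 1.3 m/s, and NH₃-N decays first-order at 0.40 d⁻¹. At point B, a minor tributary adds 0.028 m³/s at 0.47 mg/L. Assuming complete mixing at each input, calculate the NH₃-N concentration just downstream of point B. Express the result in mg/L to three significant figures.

0.129 mg/L

After input A: C = (200·0.138 + 0.0384·5.9) / 200 = 0.1391 mg/L.
Over the 22 km reach to input B (t = 1.692e+04 s = 0.1959 d), decay gives C = 0.1391·exp(−0.40·0.1959) = 0.1286 mg/L.
After input B: C = (200·0.1286 + 0.028·0.47) / 200.1 = 0.1287 mg/L.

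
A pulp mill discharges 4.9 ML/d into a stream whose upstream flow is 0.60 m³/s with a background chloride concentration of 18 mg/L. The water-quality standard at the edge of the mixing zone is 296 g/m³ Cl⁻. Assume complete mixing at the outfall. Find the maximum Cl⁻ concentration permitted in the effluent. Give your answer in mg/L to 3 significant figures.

3240 mg/L

4.9 ML/d = 0.05671 m³/s.
Mass balance: 296·0.6567 = 0.05671·Cₑ + 0.6·18.
Cₑ = (194.4 − 10.8) / 0.05671 = 3237 mg/L.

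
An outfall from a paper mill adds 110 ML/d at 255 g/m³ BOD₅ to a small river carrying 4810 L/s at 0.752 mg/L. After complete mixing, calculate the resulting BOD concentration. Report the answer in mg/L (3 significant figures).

54.0 mg/L

110 ML/d = 1.273 m³/s.
4810 L/s = 4.81 m³/s.
Flow-weighted mixing gives C = (1.273·255 + 4.81·0.752) / (1.273 + 4.81) = 328.3/6.083 = 53.96 mg/L.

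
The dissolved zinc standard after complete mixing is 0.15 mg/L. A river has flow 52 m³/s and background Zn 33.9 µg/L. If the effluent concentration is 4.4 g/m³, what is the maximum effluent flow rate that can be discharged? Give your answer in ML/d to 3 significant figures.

33.9 µg/L = 0.0339 mg/L.
Mass balance at complete mixing: C_std·(Q_w + Q_r) = Q_w·C_e + Q_r·C_b.
Rearranging, Q_w = Q_r·(C_std − C_b)/(C_e − C_std) = 52·(0.15 − 0.0339) / (4.4 − 0.15) = 1.421 m³/s.
= 122.7 ML/d.

123 ML/d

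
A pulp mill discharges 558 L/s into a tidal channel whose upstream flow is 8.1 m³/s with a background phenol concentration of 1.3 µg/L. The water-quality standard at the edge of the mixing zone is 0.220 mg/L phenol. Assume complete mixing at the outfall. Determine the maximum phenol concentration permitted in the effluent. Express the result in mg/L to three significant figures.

558 L/s = 0.558 m³/s.
1.3 µg/L = 0.0013 mg/L.
Mass balance: 0.22·8.658 = 0.558·Cₑ + 8.1·0.0013.
Cₑ = (1.905 − 0.01053) / 0.558 = 3.395 mg/L.

3.39 mg/L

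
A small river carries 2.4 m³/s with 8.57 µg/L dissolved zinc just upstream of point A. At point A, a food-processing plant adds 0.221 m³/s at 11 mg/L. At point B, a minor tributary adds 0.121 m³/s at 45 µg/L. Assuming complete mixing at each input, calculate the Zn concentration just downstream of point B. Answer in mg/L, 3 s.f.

0.896 mg/L

8.57 µg/L = 0.00857 mg/L.
After input A: C = (2.4·0.00857 + 0.221·11) / 2.621 = 0.9354 mg/L.
45 µg/L = 0.045 mg/L.
After input B: C = (2.621·0.9354 + 0.121·0.045) / 2.742 = 0.8961 mg/L.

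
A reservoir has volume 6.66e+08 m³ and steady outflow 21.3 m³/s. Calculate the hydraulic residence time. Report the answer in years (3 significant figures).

Q = 21.3 m³/s × 3.156e+07 s/yr = 6.722e+08 m³/yr.
Hydraulic residence time τ = V/Q = 6.66e+08/6.722e+08 = 0.9908 yr.

0.991 yr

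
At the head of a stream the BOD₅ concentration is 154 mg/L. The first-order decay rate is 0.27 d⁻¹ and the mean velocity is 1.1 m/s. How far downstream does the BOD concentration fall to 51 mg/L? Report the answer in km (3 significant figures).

389 km

From C = C₀·e^(−kt), t = ln(C₀/C)/k = ln(154/51)/0.27 = 1.105/0.27 = 4.093 d.
Distance = v·t = 1.1 m/s × 3.536e+05 s = 3.89e+05 m = 389 km.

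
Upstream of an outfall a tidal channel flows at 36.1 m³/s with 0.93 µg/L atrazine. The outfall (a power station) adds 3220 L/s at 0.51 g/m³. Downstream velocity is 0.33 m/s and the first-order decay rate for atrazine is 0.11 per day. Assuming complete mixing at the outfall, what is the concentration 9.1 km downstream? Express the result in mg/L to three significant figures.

0.0411 mg/L

3220 L/s = 3.22 m³/s.
0.93 µg/L = 0.00093 mg/L.
After complete mixing, C₀ = (3.22·0.51 + 36.1·0.00093) / 39.32 = 0.04262 mg/L.
Travel time t = 9100 m / 0.33 m/s = 2.758e+04 s = 0.3192 d.
C = 0.04262·exp(−0.11·0.3192) = 0.04262·0.9655 = 0.04115 mg/L.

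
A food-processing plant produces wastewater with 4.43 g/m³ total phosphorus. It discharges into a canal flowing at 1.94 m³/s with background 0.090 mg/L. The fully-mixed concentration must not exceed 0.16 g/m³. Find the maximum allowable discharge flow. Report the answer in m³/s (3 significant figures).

0.0318 m³/s

Mass balance at complete mixing: C_std·(Q_w + Q_r) = Q_w·C_e + Q_r·C_b.
Rearranging, Q_w = Q_r·(C_std − C_b)/(C_e − C_std) = 1.94·(0.16 − 0.09) / (4.43 − 0.16) = 0.0318 m³/s.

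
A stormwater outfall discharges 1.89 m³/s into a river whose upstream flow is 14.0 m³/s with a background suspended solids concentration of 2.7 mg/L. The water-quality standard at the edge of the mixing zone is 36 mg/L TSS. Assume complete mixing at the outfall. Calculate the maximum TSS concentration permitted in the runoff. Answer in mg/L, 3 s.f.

Mass balance: 36·15.89 = 1.89·Cₑ + 14·2.7.
Cₑ = (572 − 37.8) / 1.89 = 282.7 mg/L.

283 mg/L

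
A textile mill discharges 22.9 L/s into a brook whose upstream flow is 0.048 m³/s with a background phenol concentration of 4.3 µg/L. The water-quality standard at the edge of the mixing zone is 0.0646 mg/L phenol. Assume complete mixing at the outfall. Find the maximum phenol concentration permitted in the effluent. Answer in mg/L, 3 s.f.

22.9 L/s = 0.0229 m³/s.
4.3 µg/L = 0.0043 mg/L.
Mass balance: 0.0646·0.0709 = 0.0229·Cₑ + 0.048·0.0043.
Cₑ = (0.00458 − 0.0002064) / 0.0229 = 0.191 mg/L.

0.191 mg/L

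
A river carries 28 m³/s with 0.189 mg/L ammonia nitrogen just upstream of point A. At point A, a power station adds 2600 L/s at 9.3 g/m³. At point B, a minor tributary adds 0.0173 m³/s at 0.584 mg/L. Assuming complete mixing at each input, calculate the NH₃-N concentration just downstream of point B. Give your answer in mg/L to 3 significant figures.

2600 L/s = 2.6 m³/s.
After input A: C = (28·0.189 + 2.6·9.3) / 30.6 = 0.9631 mg/L.
After input B: C = (30.6·0.9631 + 0.0173·0.584) / 30.62 = 0.9629 mg/L.

0.963 mg/L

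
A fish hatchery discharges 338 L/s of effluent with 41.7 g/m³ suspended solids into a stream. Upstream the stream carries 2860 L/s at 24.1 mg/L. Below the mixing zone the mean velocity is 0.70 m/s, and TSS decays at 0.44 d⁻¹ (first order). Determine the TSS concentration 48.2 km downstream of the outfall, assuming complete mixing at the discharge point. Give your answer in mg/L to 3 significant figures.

338 L/s = 0.338 m³/s.
2860 L/s = 2.86 m³/s.
After complete mixing, C₀ = (0.338·41.7 + 2.86·24.1) / 3.198 = 25.96 mg/L.
Travel time t = 4.82e+04 m / 0.70 m/s = 6.886e+04 s = 0.797 d.
C = 25.96·exp(−0.44·0.797) = 25.96·0.7042 = 18.28 mg/L.

18.3 mg/L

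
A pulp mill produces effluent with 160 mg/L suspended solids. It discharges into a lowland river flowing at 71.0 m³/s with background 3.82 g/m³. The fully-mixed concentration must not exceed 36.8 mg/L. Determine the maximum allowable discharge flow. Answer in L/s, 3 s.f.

Mass balance at complete mixing: C_std·(Q_w + Q_r) = Q_w·C_e + Q_r·C_b.
Rearranging, Q_w = Q_r·(C_std − C_b)/(C_e − C_std) = 71.0·(36.8 − 3.82) / (160 − 36.8) = 19.01 m³/s.
= 1.901e+04 L/s.

19000 L/s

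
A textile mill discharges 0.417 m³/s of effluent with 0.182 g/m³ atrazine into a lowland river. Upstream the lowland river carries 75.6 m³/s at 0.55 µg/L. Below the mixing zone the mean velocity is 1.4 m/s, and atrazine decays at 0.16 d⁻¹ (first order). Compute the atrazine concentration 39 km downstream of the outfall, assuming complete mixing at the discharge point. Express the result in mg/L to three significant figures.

0.55 µg/L = 0.00055 mg/L.
After complete mixing, C₀ = (0.417·0.182 + 75.6·0.00055) / 76.02 = 0.001545 mg/L.
Travel time t = 3.9e+04 m / 1.4 m/s = 2.786e+04 s = 0.3224 d.
C = 0.001545·exp(−0.16·0.3224) = 0.001545·0.9497 = 0.001468 mg/L.

0.00147 mg/L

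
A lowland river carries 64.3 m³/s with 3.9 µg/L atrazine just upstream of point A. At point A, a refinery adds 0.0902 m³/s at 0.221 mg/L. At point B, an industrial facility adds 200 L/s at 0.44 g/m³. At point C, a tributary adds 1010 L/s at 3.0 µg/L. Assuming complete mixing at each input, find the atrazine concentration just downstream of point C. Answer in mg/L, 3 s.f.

0.00551 mg/L

3.9 µg/L = 0.0039 mg/L.
After input A: C = (64.3·0.0039 + 0.0902·0.221) / 64.39 = 0.004204 mg/L.
200 L/s = 0.2 m³/s.
After input B: C = (64.39·0.004204 + 0.2·0.44) / 64.59 = 0.005554 mg/L.
1010 L/s = 1.01 m³/s.
3.0 µg/L = 0.003 mg/L.
After input C: C = (64.59·0.005554 + 1.01·0.003) / 65.6 = 0.005514 mg/L.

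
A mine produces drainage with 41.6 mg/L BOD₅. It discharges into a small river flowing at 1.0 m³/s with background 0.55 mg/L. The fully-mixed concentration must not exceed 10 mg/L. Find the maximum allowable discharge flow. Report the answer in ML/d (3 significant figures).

Mass balance at complete mixing: C_std·(Q_w + Q_r) = Q_w·C_e + Q_r·C_b.
Rearranging, Q_w = Q_r·(C_std − C_b)/(C_e − C_std) = 1.0·(10 − 0.55) / (41.6 − 10) = 0.2991 m³/s.
= 25.84 ML/d.

25.8 ML/d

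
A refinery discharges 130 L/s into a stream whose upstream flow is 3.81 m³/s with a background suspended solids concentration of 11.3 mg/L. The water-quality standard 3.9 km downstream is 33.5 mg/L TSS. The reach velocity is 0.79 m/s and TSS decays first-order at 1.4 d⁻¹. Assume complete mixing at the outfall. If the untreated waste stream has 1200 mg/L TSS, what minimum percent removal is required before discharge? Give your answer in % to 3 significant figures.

130 L/s = 0.13 m³/s.
Travel time to the compliance point: t = 3900/0.79 = 4937 s = 0.05714 d; decay factor exp(−1.4·0.05714) = 0.9231.
So the concentration just after mixing may be at most 33.5/0.9231 = 36.29 mg/L.
Mass balance: 36.29·3.94 = 0.13·Cₑ + 3.81·11.3.
Cₑ = (143 − 43.05) / 0.13 = 768.7 mg/L.
Required removal = 1 − 768.7/1200 = 35.94 %.

35.9 %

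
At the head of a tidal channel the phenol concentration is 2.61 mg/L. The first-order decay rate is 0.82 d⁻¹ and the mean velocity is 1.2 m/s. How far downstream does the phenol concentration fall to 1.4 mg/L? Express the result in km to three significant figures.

78.8 km

From C = C₀·e^(−kt), t = ln(C₀/C)/k = ln(2.61/1.4)/0.82 = 0.6229/0.82 = 0.7596 d.
Distance = v·t = 1.2 m/s × 6.563e+04 s = 7.876e+04 m = 78.76 km.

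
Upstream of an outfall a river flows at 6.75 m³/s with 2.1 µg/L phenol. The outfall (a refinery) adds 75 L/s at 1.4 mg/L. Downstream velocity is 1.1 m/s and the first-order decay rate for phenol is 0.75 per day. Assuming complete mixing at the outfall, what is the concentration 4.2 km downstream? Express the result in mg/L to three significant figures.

75 L/s = 0.075 m³/s.
2.1 µg/L = 0.0021 mg/L.
After complete mixing, C₀ = (0.075·1.4 + 6.75·0.0021) / 6.825 = 0.01746 mg/L.
Travel time t = 4200 m / 1.1 m/s = 3818 s = 0.04419 d.
C = 0.01746·exp(−0.75·0.04419) = 0.01746·0.9674 = 0.01689 mg/L.

0.0169 mg/L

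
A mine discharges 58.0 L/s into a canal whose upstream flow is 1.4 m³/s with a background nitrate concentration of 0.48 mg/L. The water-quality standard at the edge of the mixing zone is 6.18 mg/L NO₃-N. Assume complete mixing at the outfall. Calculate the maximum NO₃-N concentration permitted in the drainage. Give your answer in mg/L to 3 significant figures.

58.0 L/s = 0.058 m³/s.
Mass balance: 6.18·1.458 = 0.058·Cₑ + 1.4·0.48.
Cₑ = (9.01 − 0.672) / 0.058 = 143.8 mg/L.

144 mg/L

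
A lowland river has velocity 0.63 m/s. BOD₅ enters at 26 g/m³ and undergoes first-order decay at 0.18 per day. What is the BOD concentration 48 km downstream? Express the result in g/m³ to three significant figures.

Travel time t = 48 km / 0.63 m/s = 4.8e+04/0.63 = 7.619e+04 s = 0.8818 d.
First-order decay: C = 26·exp(−0.18·0.8818) = 26·0.8532 = 22.18 g/m³.

22.2 g/m³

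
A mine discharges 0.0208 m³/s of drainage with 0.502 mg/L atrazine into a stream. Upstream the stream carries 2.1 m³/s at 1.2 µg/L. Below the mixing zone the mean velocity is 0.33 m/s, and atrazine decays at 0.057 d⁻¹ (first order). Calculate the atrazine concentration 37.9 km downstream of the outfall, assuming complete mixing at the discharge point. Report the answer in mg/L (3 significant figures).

0.00567 mg/L

1.2 µg/L = 0.0012 mg/L.
After complete mixing, C₀ = (0.0208·0.502 + 2.1·0.0012) / 2.121 = 0.006112 mg/L.
Travel time t = 3.79e+04 m / 0.33 m/s = 1.148e+05 s = 1.329 d.
C = 0.006112·exp(−0.057·1.329) = 0.006112·0.927 = 0.005666 mg/L.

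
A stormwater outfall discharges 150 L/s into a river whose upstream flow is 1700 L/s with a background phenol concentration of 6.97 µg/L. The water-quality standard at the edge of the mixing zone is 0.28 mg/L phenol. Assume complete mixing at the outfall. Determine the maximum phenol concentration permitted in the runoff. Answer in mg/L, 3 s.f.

3.37 mg/L

150 L/s = 0.15 m³/s.
1700 L/s = 1.7 m³/s.
6.97 µg/L = 0.00697 mg/L.
Mass balance: 0.28·1.85 = 0.15·Cₑ + 1.7·0.00697.
Cₑ = (0.518 − 0.01185) / 0.15 = 3.374 mg/L.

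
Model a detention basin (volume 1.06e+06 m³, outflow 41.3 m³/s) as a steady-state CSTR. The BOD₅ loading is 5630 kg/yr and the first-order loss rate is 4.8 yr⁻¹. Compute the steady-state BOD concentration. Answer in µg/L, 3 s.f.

4.30 µg/L

Outflow Q = 41.3 m³/s × 3.156e+07 s/yr = 1.303e+09 m³/yr.
Steady-state CSTR mass balance: W = Q·C + k·V·C, so C = W/(Q + kV).
Q + kV = 1.303e+09 + 4.8·1.06e+06 = 1.308e+09 m³/yr.
C = 5630/1.308e+09 = 4.303e-06 kg/m³ = 0.004303 mg/L = 4.303 µg/L.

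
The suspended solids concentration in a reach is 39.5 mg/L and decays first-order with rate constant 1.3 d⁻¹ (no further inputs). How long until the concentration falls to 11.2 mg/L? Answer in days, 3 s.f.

0.970 d

t = ln(C₀/C)/k = ln(39.5/11.2)/1.3 = 1.26/1.3 = 0.9695 d.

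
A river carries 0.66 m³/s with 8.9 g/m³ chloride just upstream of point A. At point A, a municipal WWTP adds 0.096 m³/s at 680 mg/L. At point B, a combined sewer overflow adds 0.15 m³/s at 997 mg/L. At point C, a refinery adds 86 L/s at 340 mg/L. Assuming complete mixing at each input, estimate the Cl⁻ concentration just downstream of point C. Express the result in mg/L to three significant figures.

After input A: C = (0.66·8.9 + 0.096·680) / 0.756 = 94.12 mg/L.
After input B: C = (0.756·94.12 + 0.15·997) / 0.906 = 243.6 mg/L.
86 L/s = 0.086 m³/s.
After input C: C = (0.906·243.6 + 0.086·340) / 0.992 = 252 mg/L.

252 mg/L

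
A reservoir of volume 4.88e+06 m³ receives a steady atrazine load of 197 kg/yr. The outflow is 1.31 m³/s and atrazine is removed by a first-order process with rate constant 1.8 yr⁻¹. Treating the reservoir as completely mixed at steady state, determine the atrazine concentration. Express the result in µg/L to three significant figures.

3.93 µg/L

Outflow Q = 1.31 m³/s × 3.156e+07 s/yr = 4.134e+07 m³/yr.
Steady-state CSTR mass balance: W = Q·C + k·V·C, so C = W/(Q + kV).
Q + kV = 4.134e+07 + 1.8·4.88e+06 = 5.012e+07 m³/yr.
C = 197/5.012e+07 = 3.93e-06 kg/m³ = 0.00393 mg/L = 3.93 µg/L.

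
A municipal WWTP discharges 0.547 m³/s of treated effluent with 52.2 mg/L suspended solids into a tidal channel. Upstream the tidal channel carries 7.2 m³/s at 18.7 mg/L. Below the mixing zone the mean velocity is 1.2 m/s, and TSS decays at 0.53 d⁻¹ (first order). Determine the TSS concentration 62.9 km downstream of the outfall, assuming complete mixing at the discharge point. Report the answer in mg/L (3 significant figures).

After complete mixing, C₀ = (0.547·52.2 + 7.2·18.7) / 7.747 = 21.07 mg/L.
Travel time t = 6.29e+04 m / 1.2 m/s = 5.242e+04 s = 0.6067 d.
C = 21.07·exp(−0.53·0.6067) = 21.07·0.725 = 15.27 mg/L.

15.3 mg/L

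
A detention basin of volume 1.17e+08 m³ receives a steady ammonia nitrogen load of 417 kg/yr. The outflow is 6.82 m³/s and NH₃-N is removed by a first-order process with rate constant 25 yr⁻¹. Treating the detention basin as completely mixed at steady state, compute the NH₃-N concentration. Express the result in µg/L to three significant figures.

Outflow Q = 6.82 m³/s × 3.156e+07 s/yr = 2.152e+08 m³/yr.
Steady-state CSTR mass balance: W = Q·C + k·V·C, so C = W/(Q + kV).
Q + kV = 2.152e+08 + 25·1.17e+08 = 3.14e+09 m³/yr.
C = 417/3.14e+09 = 1.328e-07 kg/m³ = 0.0001328 mg/L = 0.1328 µg/L.

0.133 µg/L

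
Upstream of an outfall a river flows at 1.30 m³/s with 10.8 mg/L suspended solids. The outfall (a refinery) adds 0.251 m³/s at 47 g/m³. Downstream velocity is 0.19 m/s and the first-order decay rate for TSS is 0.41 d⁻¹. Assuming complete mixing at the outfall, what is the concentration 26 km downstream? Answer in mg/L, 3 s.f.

8.70 mg/L

After complete mixing, C₀ = (0.251·47 + 1.3·10.8) / 1.551 = 16.66 mg/L.
Travel time t = 2.6e+04 m / 0.19 m/s = 1.368e+05 s = 1.584 d.
C = 16.66·exp(−0.41·1.584) = 16.66·0.5224 = 8.702 mg/L.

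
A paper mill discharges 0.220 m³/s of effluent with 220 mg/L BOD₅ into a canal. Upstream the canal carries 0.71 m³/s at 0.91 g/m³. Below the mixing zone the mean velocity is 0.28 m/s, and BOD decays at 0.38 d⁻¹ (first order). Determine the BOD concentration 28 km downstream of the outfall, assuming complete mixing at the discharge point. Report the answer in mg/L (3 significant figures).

After complete mixing, C₀ = (0.22·220 + 0.71·0.91) / 0.93 = 52.74 mg/L.
Travel time t = 2.8e+04 m / 0.28 m/s = 1e+05 s = 1.157 d.
C = 52.74·exp(−0.38·1.157) = 52.74·0.6442 = 33.97 mg/L.

34.0 mg/L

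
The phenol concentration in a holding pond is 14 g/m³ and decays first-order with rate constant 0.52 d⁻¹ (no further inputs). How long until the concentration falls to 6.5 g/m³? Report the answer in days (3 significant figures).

t = ln(C₀/C)/k = ln(14/6.5)/0.52 = 0.7673/0.52 = 1.475 d.

1.48 d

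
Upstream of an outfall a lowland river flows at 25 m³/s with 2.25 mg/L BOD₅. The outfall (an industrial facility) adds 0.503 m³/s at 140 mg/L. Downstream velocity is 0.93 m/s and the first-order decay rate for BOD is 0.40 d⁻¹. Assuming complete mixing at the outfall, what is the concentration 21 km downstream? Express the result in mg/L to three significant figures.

4.47 mg/L

After complete mixing, C₀ = (0.503·140 + 25·2.25) / 25.5 = 4.967 mg/L.
Travel time t = 2.1e+04 m / 0.93 m/s = 2.258e+04 s = 0.2614 d.
C = 4.967·exp(−0.40·0.2614) = 4.967·0.9007 = 4.474 mg/L.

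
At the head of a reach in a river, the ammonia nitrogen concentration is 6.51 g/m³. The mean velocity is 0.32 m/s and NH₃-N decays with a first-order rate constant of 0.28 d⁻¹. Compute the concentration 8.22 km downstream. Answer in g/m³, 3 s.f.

Travel time t = 8.22 km / 0.32 m/s = 8220/0.32 = 2.569e+04 s = 0.2973 d.
First-order decay: C = 6.51·exp(−0.28·0.2973) = 6.51·0.9201 = 5.99 g/m³.

5.99 g/m³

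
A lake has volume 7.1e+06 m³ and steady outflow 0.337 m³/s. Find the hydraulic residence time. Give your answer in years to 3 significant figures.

Q = 0.337 m³/s × 3.156e+07 s/yr = 1.063e+07 m³/yr.
Hydraulic residence time τ = V/Q = 7.1e+06/1.063e+07 = 0.6676 yr.

0.668 yr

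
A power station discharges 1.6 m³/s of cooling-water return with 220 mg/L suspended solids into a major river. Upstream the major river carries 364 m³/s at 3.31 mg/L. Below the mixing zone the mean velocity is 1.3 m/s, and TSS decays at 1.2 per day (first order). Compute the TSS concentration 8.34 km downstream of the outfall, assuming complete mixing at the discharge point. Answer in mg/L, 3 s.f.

3.90 mg/L

After complete mixing, C₀ = (1.6·220 + 364·3.31) / 365.6 = 4.258 mg/L.
Travel time t = 8340 m / 1.3 m/s = 6415 s = 0.07425 d.
C = 4.258·exp(−1.2·0.07425) = 4.258·0.9148 = 3.895 mg/L.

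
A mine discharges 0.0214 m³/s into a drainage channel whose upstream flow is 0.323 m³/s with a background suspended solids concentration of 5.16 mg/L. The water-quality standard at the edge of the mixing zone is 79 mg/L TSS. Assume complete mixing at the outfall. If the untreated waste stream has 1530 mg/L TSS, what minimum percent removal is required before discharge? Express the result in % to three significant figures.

22.0 %

Mass balance: 79·0.3444 = 0.0214·Cₑ + 0.323·5.16.
Cₑ = (27.21 − 1.667) / 0.0214 = 1194 mg/L.
Required removal = 1 − 1194/1530 = 21.99 %.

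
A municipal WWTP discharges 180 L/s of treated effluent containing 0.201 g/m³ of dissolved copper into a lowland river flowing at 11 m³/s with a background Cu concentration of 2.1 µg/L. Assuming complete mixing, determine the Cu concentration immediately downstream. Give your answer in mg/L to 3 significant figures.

0.00530 mg/L

180 L/s = 0.18 m³/s.
2.1 µg/L = 0.0021 mg/L.
Conservation of mass across the mixing zone: C = (0.18·0.201 + 11·0.0021) / (0.18 + 11) = 0.05928/11.18 = 0.005302 mg/L.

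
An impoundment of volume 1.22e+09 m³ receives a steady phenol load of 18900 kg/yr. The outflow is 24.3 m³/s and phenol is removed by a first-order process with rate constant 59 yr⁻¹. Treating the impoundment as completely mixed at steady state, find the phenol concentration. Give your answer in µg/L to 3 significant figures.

Outflow Q = 24.3 m³/s × 3.156e+07 s/yr = 7.668e+08 m³/yr.
Steady-state CSTR mass balance: W = Q·C + k·V·C, so C = W/(Q + kV).
Q + kV = 7.668e+08 + 59·1.22e+09 = 7.275e+10 m³/yr.
C = 18900/7.275e+10 = 2.598e-07 kg/m³ = 0.0002598 mg/L = 0.2598 µg/L.

0.260 µg/L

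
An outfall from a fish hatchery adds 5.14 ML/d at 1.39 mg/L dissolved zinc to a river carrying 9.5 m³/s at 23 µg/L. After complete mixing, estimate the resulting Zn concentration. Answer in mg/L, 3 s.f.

5.14 ML/d = 0.05949 m³/s.
23 µg/L = 0.023 mg/L.
Flow-weighted mixing gives C = (0.05949·1.39 + 9.5·0.023) / (0.05949 + 9.5) = 0.3012/9.559 = 0.03151 mg/L.

0.0315 mg/L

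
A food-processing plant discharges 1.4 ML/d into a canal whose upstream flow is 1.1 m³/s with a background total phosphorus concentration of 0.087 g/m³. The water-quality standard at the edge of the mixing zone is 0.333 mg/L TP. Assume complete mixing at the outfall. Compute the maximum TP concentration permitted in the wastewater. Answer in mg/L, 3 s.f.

17.0 mg/L

1.4 ML/d = 0.0162 m³/s.
Mass balance: 0.333·1.116 = 0.0162·Cₑ + 1.1·0.087.
Cₑ = (0.3717 − 0.0957) / 0.0162 = 17.03 mg/L.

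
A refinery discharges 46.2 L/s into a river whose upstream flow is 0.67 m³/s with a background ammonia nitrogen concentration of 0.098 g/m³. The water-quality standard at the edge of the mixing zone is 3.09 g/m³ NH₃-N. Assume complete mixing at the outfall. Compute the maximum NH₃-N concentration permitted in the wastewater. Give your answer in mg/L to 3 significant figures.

46.5 mg/L

46.2 L/s = 0.0462 m³/s.
Mass balance: 3.09·0.7162 = 0.0462·Cₑ + 0.67·0.098.
Cₑ = (2.213 − 0.06566) / 0.0462 = 46.48 mg/L.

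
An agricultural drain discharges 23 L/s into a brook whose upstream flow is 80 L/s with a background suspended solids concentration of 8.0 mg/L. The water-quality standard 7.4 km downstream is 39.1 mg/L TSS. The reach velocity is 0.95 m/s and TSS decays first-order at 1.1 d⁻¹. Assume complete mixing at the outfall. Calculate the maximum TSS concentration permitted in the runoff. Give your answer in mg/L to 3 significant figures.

166 mg/L

23 L/s = 0.023 m³/s.
80 L/s = 0.08 m³/s.
Travel time to the compliance point: t = 7400/0.95 = 7789 s = 0.09016 d; decay factor exp(−1.1·0.09016) = 0.9056.
So the concentration just after mixing may be at most 39.1/0.9056 = 43.18 mg/L.
Mass balance: 43.18·0.103 = 0.023·Cₑ + 0.08·8.
Cₑ = (4.447 − 0.64) / 0.023 = 165.5 mg/L.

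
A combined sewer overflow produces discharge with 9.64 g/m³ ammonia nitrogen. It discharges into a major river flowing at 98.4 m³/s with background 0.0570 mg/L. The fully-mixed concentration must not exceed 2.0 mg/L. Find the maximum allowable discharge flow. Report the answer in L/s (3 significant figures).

Mass balance at complete mixing: C_std·(Q_w + Q_r) = Q_w·C_e + Q_r·C_b.
Rearranging, Q_w = Q_r·(C_std − C_b)/(C_e − C_std) = 98.4·(2 − 0.057) / (9.64 − 2) = 25.03 m³/s.
= 2.503e+04 L/s.

25000 L/s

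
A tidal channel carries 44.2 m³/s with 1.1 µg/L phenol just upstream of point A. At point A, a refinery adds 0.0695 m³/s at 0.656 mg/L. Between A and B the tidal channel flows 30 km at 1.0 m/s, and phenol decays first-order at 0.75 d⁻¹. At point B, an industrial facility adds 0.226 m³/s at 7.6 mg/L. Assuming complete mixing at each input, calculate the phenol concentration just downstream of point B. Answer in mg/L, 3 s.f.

0.0402 mg/L

1.1 µg/L = 0.0011 mg/L.
After input A: C = (44.2·0.0011 + 0.0695·0.656) / 44.27 = 0.002128 mg/L.
Over the 30 km reach to input B (t = 3e+04 s = 0.3472 d), decay gives C = 0.002128·exp(−0.75·0.3472) = 0.00164 mg/L.
After input B: C = (44.27·0.00164 + 0.226·7.6) / 44.5 = 0.04023 mg/L.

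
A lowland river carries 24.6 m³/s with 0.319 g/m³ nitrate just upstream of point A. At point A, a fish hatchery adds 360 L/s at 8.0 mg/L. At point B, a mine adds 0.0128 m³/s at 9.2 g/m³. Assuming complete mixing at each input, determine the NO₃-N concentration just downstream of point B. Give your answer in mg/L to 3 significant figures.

0.434 mg/L

360 L/s = 0.36 m³/s.
After input A: C = (24.6·0.319 + 0.36·8) / 24.96 = 0.4298 mg/L.
After input B: C = (24.96·0.4298 + 0.0128·9.2) / 24.97 = 0.4343 mg/L.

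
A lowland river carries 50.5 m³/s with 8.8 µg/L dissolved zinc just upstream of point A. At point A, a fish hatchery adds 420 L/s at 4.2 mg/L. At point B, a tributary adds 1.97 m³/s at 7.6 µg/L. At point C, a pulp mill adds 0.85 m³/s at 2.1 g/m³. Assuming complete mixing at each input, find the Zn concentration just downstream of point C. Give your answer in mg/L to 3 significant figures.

8.8 µg/L = 0.0088 mg/L.
420 L/s = 0.42 m³/s.
After input A: C = (50.5·0.0088 + 0.42·4.2) / 50.92 = 0.04337 mg/L.
7.6 µg/L = 0.0076 mg/L.
After input B: C = (50.92·0.04337 + 1.97·0.0076) / 52.89 = 0.04204 mg/L.
After input C: C = (52.89·0.04204 + 0.85·2.1) / 53.74 = 0.07459 mg/L.

0.0746 mg/L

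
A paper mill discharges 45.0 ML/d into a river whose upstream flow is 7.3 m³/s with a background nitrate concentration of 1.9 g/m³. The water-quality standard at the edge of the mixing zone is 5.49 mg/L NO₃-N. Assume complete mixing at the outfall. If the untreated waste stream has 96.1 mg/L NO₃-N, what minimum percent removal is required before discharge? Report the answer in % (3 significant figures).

45.0 ML/d = 0.5208 m³/s.
Mass balance: 5.49·7.821 = 0.5208·Cₑ + 7.3·1.9.
Cₑ = (42.94 − 13.87) / 0.5208 = 55.81 mg/L.
Required removal = 1 − 55.81/96.1 = 41.93 %.

41.9 %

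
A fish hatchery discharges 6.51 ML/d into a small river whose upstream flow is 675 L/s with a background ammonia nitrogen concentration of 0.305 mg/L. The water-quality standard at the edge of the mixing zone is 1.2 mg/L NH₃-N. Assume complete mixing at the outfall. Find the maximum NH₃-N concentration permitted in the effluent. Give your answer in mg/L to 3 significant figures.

6.51 ML/d = 0.07535 m³/s.
675 L/s = 0.675 m³/s.
Mass balance: 1.2·0.7503 = 0.07535·Cₑ + 0.675·0.305.
Cₑ = (0.9004 − 0.2059) / 0.07535 = 9.218 mg/L.

9.22 mg/L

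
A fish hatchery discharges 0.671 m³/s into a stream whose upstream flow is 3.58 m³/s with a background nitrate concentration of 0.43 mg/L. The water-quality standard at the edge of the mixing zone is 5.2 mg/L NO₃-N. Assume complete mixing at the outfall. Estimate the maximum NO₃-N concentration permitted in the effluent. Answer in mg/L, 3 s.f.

Mass balance: 5.2·4.251 = 0.671·Cₑ + 3.58·0.43.
Cₑ = (22.11 − 1.539) / 0.671 = 30.65 mg/L.

30.6 mg/L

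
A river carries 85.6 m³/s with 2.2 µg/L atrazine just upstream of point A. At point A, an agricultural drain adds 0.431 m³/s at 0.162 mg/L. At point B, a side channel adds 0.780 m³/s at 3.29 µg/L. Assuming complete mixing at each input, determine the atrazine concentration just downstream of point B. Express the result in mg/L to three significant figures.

0.00300 mg/L

2.2 µg/L = 0.0022 mg/L.
After input A: C = (85.6·0.0022 + 0.431·0.162) / 86.03 = 0.003001 mg/L.
3.29 µg/L = 0.00329 mg/L.
After input B: C = (86.03·0.003001 + 0.78·0.00329) / 86.81 = 0.003003 mg/L.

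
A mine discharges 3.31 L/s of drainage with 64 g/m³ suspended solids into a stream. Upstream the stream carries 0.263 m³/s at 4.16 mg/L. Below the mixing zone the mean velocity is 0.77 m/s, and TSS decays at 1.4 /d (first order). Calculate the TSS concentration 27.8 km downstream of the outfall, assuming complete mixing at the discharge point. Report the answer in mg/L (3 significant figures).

3.31 L/s = 0.00331 m³/s.
After complete mixing, C₀ = (0.00331·64 + 0.263·4.16) / 0.2663 = 4.904 mg/L.
Travel time t = 2.78e+04 m / 0.77 m/s = 3.61e+04 s = 0.4179 d.
C = 4.904·exp(−1.4·0.4179) = 4.904·0.5571 = 2.732 mg/L.

2.73 mg/L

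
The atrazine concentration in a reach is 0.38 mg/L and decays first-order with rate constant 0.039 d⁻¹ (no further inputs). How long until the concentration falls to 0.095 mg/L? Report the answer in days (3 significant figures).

35.5 d

t = ln(C₀/C)/k = ln(0.38/0.095)/0.039 = 1.386/0.039 = 35.55 d.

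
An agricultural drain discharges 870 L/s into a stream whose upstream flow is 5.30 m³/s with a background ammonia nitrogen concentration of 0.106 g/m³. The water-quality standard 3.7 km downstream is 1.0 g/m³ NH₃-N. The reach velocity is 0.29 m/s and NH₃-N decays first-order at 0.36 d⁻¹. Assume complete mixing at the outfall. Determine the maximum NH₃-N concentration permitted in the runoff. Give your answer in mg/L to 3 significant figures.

6.83 mg/L

870 L/s = 0.87 m³/s.
Travel time to the compliance point: t = 3700/0.29 = 1.276e+04 s = 0.1477 d; decay factor exp(−0.36·0.1477) = 0.9482.
So the concentration just after mixing may be at most 1/0.9482 = 1.055 mg/L.
Mass balance: 1.055·6.17 = 0.87·Cₑ + 5.3·0.106.
Cₑ = (6.507 − 0.5618) / 0.87 = 6.833 mg/L.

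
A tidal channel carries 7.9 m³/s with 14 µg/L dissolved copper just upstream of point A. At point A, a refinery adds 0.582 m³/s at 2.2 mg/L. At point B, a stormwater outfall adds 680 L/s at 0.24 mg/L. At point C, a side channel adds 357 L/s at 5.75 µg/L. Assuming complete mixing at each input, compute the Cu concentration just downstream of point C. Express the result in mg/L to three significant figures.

14 µg/L = 0.014 mg/L.
After input A: C = (7.9·0.014 + 0.582·2.2) / 8.482 = 0.164 mg/L.
680 L/s = 0.68 m³/s.
After input B: C = (8.482·0.164 + 0.68·0.24) / 9.162 = 0.1696 mg/L.
357 L/s = 0.357 m³/s.
5.75 µg/L = 0.00575 mg/L.
After input C: C = (9.162·0.1696 + 0.357·0.00575) / 9.519 = 0.1635 mg/L.

0.163 mg/L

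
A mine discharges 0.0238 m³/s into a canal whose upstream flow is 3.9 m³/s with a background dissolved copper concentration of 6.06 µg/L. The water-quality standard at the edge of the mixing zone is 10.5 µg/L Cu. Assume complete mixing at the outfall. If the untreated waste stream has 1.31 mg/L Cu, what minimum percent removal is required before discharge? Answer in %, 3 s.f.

6.06 µg/L = 0.00606 mg/L.
10.5 µg/L = 0.0105 mg/L.
Mass balance: 0.0105·3.924 = 0.0238·Cₑ + 3.9·0.00606.
Cₑ = (0.0412 − 0.02363) / 0.0238 = 0.7381 mg/L.
Required removal = 1 − 0.7381/1.31 = 43.66 %.

43.7 %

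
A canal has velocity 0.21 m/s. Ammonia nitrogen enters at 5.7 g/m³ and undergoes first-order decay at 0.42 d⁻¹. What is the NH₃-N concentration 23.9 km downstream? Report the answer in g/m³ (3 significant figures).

Travel time t = 23.9 km / 0.21 m/s = 2.39e+04/0.21 = 1.138e+05 s = 1.317 d.
First-order decay: C = 5.7·exp(−0.42·1.317) = 5.7·0.5751 = 3.278 g/m³.

3.28 g/m³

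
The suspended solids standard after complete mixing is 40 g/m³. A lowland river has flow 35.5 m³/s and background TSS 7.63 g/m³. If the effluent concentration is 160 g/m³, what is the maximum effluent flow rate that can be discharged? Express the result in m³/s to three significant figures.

9.58 m³/s

Mass balance at complete mixing: C_std·(Q_w + Q_r) = Q_w·C_e + Q_r·C_b.
Rearranging, Q_w = Q_r·(C_std − C_b)/(C_e − C_std) = 35.5·(40 − 7.63) / (160 − 40) = 9.576 m³/s.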